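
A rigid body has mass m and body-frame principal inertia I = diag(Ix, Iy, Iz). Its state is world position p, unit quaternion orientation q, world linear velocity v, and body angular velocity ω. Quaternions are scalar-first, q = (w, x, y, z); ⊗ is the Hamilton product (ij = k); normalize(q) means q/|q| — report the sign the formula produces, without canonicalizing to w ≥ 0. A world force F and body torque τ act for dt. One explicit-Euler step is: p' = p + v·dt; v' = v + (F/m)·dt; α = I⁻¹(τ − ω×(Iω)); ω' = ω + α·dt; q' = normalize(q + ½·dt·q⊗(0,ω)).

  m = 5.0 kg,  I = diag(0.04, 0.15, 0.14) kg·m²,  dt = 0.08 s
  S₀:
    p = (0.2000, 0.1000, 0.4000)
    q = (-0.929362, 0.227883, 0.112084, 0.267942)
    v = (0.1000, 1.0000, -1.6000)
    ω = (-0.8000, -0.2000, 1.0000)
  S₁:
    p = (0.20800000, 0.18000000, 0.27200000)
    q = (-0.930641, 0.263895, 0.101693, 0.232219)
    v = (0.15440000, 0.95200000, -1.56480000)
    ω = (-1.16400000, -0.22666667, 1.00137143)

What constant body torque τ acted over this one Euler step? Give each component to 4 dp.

τ = (-0.1800, 0.0300, 0.0200)

rate change Δω = (-0.36400000, -0.02666667, 0.00137143)
gyro term ω₀×Iω₀ = (0.0020, 0.0800, 0.0176)
τ = I·(Δω/dt) + ω₀×(Iω₀) = (-0.1800, 0.0300, 0.0200)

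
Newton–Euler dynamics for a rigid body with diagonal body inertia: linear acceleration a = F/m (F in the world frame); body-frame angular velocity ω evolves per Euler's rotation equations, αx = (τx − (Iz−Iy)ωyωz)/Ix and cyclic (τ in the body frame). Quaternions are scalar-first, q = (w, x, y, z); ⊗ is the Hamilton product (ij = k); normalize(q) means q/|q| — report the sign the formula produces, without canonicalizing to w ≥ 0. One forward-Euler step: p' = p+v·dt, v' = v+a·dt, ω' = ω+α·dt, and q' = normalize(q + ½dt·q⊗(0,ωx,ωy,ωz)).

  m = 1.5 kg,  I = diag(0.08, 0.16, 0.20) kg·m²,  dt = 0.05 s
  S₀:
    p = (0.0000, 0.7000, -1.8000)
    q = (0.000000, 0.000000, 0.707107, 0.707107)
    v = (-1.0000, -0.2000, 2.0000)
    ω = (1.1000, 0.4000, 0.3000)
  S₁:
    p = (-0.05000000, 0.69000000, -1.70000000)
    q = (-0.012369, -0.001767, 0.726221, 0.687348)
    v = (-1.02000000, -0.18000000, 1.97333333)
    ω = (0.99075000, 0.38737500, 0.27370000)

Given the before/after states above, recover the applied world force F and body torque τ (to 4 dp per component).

F = (-0.6000, 0.6000, -0.8000)
τ = (-0.1700, -0.0800, -0.0700)

v₁ − v₀ = (-0.02000000, 0.02000000, -0.02666667)
m·(v₁−v₀)/dt = (-0.6000, 0.6000, -0.8000)
Δω = ω₁−ω₀ = (-0.10925000, -0.01262500, -0.02630000)
ω₀×(Iω₀) = (0.0048, -0.0396, 0.0352)
applied torque τ = (-0.1700, -0.0800, -0.0700)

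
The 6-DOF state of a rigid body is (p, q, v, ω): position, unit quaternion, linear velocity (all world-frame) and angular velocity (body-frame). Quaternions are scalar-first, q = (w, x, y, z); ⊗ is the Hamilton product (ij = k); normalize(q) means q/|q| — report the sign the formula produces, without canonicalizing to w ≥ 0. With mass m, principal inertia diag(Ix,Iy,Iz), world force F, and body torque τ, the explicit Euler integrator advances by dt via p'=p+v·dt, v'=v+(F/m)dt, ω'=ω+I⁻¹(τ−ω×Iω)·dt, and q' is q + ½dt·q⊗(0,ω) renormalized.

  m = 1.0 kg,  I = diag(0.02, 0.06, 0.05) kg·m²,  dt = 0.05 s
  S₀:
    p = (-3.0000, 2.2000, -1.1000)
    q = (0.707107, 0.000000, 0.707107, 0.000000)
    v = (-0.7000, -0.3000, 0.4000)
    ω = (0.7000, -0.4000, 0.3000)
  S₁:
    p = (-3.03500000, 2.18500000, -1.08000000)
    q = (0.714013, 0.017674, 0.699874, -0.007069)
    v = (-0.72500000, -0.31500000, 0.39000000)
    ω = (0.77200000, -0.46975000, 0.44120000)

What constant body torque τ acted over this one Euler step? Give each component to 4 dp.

τ = (0.0300, -0.0900, 0.1300)

ω₁ − ω₀ = (0.07200000, -0.06975000, 0.14120000)
gyro term ω₀×Iω₀ = (0.0012, -0.0063, -0.0112)
τ = I·(Δω/dt) + ω₀×(Iω₀) = (0.0300, -0.0900, 0.1300)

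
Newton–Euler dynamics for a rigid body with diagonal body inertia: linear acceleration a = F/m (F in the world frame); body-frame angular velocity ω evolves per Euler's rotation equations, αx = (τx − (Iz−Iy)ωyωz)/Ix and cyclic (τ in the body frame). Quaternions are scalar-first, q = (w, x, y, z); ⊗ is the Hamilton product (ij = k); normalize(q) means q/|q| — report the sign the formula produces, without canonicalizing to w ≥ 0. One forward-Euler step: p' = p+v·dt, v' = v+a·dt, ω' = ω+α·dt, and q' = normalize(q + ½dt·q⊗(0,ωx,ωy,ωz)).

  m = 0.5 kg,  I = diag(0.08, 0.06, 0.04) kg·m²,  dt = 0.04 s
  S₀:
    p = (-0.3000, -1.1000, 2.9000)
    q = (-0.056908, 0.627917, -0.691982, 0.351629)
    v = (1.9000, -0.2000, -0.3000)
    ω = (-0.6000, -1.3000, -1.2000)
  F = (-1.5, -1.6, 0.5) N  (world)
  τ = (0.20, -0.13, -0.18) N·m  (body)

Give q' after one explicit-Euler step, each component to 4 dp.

Hamilton product q⊗(0,ω) = (-0.1008716, 1.3216409, 0.6165034, -1.1631917)
q' = normalize(q + ½dt·q⊗(0,ω)) = (-0.0589, 0.6539, -0.6792, 0.3281)

q' = (-0.0589, 0.6539, -0.6792, 0.3281)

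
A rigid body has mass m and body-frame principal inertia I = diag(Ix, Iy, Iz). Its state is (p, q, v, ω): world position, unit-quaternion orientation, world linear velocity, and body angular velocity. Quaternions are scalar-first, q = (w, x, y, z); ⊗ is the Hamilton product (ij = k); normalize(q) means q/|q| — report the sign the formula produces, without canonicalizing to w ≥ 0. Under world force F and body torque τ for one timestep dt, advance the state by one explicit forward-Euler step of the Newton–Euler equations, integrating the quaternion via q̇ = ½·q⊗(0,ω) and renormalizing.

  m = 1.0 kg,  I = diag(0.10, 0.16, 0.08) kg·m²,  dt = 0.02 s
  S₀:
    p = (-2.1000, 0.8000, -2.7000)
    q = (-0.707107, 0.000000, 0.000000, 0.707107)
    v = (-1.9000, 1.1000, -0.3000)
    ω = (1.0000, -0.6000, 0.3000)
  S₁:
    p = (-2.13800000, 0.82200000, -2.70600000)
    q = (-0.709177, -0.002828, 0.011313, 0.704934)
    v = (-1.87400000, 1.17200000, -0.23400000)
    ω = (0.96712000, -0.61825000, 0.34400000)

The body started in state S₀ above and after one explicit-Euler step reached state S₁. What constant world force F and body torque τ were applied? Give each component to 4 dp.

F = (1.3000, 3.6000, 3.3000)
τ = (-0.1500, -0.1400, 0.1400)

ω₁ − ω₀ = (-0.03288000, -0.01825000, 0.04400000)
ω₀×(Iω₀) = (0.0144, 0.0060, -0.0360)
I·α + gyro = (-0.1500, -0.1400, 0.1400)
v₁ − v₀ = (0.02600000, 0.07200000, 0.06600000)
applied force F = (1.3000, 3.6000, 3.3000)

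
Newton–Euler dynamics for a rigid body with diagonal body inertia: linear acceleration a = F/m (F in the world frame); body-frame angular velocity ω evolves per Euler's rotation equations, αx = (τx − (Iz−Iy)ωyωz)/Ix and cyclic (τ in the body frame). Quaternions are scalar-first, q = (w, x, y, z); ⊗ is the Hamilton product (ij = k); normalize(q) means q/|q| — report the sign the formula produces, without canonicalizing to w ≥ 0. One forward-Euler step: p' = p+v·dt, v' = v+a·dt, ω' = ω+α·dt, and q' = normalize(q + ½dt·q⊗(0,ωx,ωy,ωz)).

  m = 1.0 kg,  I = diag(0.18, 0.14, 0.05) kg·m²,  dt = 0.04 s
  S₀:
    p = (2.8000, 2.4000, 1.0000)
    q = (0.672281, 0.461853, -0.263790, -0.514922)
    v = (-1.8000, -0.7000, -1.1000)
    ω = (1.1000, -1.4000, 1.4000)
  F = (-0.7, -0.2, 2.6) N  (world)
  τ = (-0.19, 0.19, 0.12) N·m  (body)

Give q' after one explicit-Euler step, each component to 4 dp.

2q̇ = q⊗(0,ω) = (-0.1564535, -0.3506877, -2.1542018, 0.5847682)
updated quaternion q' = (0.6685, 0.4544, -0.3066, -0.5027)

q' = (0.6685, 0.4544, -0.3066, -0.5027)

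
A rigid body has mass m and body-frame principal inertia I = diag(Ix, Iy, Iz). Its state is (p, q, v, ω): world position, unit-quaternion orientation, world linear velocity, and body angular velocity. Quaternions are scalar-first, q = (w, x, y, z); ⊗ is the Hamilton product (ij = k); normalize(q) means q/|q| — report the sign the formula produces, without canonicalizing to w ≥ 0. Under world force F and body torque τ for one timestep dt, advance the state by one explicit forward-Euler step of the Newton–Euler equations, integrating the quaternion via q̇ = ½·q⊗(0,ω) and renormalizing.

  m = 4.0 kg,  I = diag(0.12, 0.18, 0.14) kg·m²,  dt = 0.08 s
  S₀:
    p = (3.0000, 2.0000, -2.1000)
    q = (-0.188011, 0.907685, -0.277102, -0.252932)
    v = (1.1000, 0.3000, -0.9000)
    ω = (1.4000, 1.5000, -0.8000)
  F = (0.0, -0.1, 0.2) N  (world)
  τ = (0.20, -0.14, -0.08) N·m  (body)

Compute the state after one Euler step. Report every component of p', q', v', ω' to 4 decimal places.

gyro term ω×Iω = (0.0480, 0.0224, 0.1260)
(τ − ω×Iω)/I = (1.2667, -0.9022, -1.4714)
ω + α·dt = (1.5013, 1.4278, -0.9177)
2q̇ = q⊗(0,ω) = (-1.0574516, 0.3378642, 0.0900267, 1.8998791)
q' = normalize(q + ½dt·q⊗(0,ω)) = (-0.2294, 0.9176, -0.2724, -0.1763)
a = F/m = (0.0000, -0.0250, 0.0500)
p' = p + v·dt = (3.0880, 2.0240, -2.1720)
v + (F/m)dt = (1.1000, 0.2980, -0.8960)

p' = (3.0880, 2.0240, -2.1720)
q' = (-0.2294, 0.9176, -0.2724, -0.1763)
v' = (1.1000, 0.2980, -0.8960)
ω' = (1.5013, 1.4278, -0.9177)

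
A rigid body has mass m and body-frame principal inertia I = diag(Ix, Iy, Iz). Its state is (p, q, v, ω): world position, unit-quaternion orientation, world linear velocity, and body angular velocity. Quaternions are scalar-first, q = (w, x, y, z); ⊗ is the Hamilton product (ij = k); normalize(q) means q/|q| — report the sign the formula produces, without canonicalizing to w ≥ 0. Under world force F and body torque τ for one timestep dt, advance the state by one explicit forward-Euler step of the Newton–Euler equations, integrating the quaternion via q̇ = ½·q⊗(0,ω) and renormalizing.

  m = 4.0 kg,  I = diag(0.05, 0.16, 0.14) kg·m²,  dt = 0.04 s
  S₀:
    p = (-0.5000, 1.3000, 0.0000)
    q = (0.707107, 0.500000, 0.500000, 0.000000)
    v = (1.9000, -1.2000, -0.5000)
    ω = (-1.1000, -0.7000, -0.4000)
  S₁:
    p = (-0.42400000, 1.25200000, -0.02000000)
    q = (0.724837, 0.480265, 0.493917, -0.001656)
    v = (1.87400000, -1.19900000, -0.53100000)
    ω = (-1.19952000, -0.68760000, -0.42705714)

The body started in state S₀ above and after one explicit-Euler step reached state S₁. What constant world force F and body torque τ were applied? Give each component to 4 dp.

v₁ − v₀ = (-0.02600000, 0.00100000, -0.03100000)
applied force F = (-2.6000, 0.1000, -3.1000)
ω₁ − ω₀ = (-0.09952000, 0.01240000, -0.02705714)
precession coupling = (-0.0056, -0.0396, 0.0847)
τ = I·(Δω/dt) + ω₀×(Iω₀) = (-0.1300, 0.0100, -0.0100)

F = (-2.6000, 0.1000, -3.1000)
τ = (-0.1300, 0.0100, -0.0100)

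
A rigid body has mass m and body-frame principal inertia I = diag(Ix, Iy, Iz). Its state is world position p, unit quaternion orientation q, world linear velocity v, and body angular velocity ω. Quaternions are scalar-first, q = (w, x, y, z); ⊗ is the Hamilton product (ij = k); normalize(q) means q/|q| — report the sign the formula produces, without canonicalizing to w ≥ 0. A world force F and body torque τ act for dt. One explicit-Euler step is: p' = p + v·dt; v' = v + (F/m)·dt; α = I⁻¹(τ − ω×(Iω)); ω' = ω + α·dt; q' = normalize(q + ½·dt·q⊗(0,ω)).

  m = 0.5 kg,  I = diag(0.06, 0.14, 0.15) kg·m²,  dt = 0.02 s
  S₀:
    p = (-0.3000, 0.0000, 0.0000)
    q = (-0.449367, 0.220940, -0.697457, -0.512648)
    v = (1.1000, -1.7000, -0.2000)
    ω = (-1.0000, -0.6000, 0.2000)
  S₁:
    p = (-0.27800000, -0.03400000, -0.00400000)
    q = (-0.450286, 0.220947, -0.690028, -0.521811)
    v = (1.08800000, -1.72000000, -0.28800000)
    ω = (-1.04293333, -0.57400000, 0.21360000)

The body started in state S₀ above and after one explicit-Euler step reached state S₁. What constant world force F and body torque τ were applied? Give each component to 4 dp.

Δω = ω₁−ω₀ = (-0.04293333, 0.02600000, 0.01360000)
precession coupling = (-0.0012, 0.0180, 0.0480)
I·α + gyro = (-0.1300, 0.2000, 0.1500)
velocity change Δv = (-0.01200000, -0.02000000, -0.08800000)
m·(v₁−v₀)/dt = (-0.3000, -0.5000, -2.2000)

F = (-0.3000, -0.5000, -2.2000)
τ = (-0.1300, 0.2000, 0.1500)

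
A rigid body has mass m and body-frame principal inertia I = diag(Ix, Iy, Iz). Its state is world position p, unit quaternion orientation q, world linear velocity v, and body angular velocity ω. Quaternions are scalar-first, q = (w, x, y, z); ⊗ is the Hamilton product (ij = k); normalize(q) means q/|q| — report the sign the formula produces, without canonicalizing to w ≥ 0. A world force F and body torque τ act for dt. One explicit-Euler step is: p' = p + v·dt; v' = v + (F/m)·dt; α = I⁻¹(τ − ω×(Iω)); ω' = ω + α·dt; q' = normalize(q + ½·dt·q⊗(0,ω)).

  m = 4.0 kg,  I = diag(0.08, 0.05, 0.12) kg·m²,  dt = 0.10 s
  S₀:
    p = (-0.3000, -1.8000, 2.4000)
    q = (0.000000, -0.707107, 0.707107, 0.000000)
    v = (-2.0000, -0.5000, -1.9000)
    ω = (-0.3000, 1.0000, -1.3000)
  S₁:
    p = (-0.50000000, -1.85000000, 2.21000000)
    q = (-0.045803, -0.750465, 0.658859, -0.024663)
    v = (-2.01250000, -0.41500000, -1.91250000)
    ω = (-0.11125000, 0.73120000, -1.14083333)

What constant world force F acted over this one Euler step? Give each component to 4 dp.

v₁ − v₀ = (-0.01250000, 0.08500000, -0.01250000)
applied force F = (-0.5000, 3.4000, -0.5000)

F = (-0.5000, 3.4000, -0.5000)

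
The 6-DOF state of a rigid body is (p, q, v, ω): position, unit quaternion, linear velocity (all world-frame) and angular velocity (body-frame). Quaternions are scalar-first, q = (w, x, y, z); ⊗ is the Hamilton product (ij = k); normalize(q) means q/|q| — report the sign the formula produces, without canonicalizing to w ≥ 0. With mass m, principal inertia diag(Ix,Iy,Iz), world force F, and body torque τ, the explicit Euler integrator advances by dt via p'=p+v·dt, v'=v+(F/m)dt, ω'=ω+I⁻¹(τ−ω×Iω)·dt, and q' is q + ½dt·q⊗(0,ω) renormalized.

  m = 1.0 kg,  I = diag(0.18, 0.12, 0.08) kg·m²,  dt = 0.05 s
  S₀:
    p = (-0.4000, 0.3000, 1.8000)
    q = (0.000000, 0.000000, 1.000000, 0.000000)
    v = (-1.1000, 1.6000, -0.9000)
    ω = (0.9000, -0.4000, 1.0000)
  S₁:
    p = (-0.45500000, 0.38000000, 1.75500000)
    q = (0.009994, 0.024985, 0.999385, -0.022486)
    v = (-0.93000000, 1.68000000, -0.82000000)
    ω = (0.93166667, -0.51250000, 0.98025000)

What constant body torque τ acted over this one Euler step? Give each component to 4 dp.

τ = (0.1300, -0.1800, -0.0100)

ω₁ − ω₀ = (0.03166667, -0.11250000, -0.01975000)
applied torque τ = (0.1300, -0.1800, -0.0100)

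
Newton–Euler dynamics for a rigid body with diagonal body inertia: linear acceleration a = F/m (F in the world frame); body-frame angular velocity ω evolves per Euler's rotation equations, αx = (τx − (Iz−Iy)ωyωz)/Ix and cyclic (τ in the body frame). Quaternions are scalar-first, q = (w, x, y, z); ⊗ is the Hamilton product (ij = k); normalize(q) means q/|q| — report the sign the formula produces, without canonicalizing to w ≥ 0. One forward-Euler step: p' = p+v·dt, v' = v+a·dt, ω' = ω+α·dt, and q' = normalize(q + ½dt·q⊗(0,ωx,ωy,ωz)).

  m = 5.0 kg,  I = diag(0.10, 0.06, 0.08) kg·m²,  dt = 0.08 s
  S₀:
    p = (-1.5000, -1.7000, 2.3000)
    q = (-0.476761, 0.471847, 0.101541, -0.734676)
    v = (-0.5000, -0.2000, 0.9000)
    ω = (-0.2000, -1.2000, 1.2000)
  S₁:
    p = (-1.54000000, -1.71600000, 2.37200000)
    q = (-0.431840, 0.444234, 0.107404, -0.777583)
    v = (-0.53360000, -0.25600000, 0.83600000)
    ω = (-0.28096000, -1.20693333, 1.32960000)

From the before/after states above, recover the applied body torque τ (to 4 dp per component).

τ = (-0.1300, -0.0100, 0.1200)

Δω = ω₁−ω₀ = (-0.08096000, -0.00693333, 0.12960000)
gyro term ω₀×Iω₀ = (-0.0288, -0.0048, -0.0096)
applied torque τ = (-0.1300, -0.0100, 0.1200)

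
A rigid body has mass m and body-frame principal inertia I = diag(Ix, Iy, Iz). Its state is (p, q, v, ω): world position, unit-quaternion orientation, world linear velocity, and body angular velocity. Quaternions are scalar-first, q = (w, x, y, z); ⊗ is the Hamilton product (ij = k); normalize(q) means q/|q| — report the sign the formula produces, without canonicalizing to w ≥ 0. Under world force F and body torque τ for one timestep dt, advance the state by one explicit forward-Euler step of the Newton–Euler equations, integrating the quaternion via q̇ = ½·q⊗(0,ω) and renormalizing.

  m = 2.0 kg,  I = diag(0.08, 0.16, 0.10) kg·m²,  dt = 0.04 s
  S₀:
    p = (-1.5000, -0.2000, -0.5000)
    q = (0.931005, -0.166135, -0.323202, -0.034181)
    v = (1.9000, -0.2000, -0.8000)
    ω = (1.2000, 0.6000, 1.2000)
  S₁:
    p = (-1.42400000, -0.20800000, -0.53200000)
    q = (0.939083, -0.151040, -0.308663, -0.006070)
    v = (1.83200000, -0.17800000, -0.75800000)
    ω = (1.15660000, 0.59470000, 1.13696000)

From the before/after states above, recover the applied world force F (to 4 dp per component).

v₁ − v₀ = (-0.06800000, 0.02200000, 0.04200000)
F = m·Δv/dt = (-3.4000, 1.1000, 2.1000)

F = (-3.4000, 1.1000, 2.1000)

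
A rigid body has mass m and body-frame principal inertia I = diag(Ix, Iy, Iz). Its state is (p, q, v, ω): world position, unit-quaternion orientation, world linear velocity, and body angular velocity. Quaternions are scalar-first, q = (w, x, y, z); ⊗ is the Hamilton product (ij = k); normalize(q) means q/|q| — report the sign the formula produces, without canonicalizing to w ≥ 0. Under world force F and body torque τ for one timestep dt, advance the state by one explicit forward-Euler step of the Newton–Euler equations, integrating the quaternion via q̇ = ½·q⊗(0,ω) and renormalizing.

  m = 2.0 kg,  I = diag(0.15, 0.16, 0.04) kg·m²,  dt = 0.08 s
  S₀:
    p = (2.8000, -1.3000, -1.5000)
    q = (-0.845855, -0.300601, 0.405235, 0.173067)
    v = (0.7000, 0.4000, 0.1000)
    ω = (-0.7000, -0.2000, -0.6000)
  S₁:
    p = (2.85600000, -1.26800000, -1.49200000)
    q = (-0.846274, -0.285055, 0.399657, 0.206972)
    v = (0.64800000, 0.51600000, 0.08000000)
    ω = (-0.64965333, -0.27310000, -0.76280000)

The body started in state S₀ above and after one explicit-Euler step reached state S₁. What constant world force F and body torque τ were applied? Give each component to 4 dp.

F = (-1.3000, 2.9000, -0.5000)
τ = (0.0800, -0.1000, -0.0800)

Δω = ω₁−ω₀ = (0.05034667, -0.07310000, -0.16280000)
precession coupling = (-0.0144, 0.0462, 0.0014)
I·α + gyro = (0.0800, -0.1000, -0.0800)
Δv = v₁−v₀ = (-0.05200000, 0.11600000, -0.02000000)
F = m·Δv/dt = (-1.3000, 2.9000, -0.5000)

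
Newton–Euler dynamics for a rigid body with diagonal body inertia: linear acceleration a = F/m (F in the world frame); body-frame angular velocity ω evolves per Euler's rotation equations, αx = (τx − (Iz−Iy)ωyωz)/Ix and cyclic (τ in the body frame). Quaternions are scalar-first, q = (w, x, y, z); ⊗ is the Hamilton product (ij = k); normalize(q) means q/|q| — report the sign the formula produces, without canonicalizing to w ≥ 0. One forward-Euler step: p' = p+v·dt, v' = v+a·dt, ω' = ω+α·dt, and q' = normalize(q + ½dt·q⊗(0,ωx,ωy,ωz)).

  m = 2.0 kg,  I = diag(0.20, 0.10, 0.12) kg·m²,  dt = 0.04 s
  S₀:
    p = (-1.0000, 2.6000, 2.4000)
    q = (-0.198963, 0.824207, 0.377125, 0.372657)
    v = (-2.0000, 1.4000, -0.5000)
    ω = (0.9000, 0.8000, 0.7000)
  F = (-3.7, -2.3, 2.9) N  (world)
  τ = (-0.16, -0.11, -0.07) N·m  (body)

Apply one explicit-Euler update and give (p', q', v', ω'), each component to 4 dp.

p' = (-1.0800, 2.6560, 2.3800)
q' = (-0.2250, 0.8196, 0.3690, 0.3761)
v' = (-2.0740, 1.3540, -0.4420)
ω' = (0.8658, 0.7358, 0.7007)

new position p' = (-1.0800, 2.6560, 2.3800)
v' = v + a·dt = (-2.0740, 1.3540, -0.4420)
precession coupling ω×(Iω) = (0.0112, 0.0504, -0.0720)
(τ − ω×Iω)/I = (-0.8560, -1.6040, 0.0167)
ω' = ω + α·dt = (0.8658, 0.7358, 0.7007)
q⊗(0,ω) = (-1.3043462, -0.2132048, -0.4007240, 0.1806790)
updated quaternion q' = (-0.2250, 0.8196, 0.3690, 0.3761)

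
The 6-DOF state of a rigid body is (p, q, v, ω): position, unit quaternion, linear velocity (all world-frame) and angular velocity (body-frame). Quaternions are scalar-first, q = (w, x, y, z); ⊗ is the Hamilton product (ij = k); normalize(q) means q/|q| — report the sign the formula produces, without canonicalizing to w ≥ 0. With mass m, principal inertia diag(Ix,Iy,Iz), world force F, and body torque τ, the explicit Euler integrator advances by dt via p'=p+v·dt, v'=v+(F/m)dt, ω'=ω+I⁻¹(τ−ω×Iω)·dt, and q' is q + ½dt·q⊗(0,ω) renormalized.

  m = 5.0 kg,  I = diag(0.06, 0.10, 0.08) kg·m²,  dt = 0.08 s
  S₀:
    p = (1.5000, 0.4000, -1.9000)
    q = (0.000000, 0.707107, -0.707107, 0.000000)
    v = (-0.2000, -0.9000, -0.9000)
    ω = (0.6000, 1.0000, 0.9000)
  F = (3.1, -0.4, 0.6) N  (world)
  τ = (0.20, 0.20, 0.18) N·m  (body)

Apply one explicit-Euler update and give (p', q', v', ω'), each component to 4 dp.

p' = (1.4840, 0.3280, -1.9720)
q' = (0.0113, 0.6805, -0.7313, 0.0452)
v' = (-0.1504, -0.9064, -0.8904)
ω' = (0.8907, 1.1686, 1.0560)

precession coupling ω×(Iω) = (-0.0180, -0.0108, 0.0240)
angular accel α = (3.6333, 2.1080, 1.9500)
new body rate ω' = (0.8907, 1.1686, 1.0560)
q⊗(0,ω) = (0.2828428, -0.6363963, -0.6363963, 1.1313712)
updated quaternion q' = (0.0113, 0.6805, -0.7313, 0.0452)
a = F/m = (0.6200, -0.0800, 0.1200)
p' = p + v·dt = (1.4840, 0.3280, -1.9720)
new velocity v' = (-0.1504, -0.9064, -0.8904)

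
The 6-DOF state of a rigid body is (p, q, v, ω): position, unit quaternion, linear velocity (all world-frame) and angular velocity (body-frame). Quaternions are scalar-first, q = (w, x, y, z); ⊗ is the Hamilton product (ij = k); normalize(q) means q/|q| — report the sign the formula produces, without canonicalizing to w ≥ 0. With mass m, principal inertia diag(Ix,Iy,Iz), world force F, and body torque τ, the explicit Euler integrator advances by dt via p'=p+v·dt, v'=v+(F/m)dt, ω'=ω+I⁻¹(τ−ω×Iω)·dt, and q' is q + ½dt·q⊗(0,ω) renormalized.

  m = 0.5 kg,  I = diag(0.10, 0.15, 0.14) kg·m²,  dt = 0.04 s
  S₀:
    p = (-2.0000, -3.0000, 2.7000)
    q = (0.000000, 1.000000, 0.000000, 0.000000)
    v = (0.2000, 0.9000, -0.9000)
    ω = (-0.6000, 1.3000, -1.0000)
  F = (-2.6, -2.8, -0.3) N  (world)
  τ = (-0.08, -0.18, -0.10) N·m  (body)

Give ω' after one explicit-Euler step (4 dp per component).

precession coupling ω×(Iω) = (0.0130, -0.0240, -0.0390)
α = I⁻¹(τ − ω×Iω) = (-0.9300, -1.0400, -0.4357)
ω + α·dt = (-0.6372, 1.2584, -1.0174)

ω' = (-0.6372, 1.2584, -1.0174)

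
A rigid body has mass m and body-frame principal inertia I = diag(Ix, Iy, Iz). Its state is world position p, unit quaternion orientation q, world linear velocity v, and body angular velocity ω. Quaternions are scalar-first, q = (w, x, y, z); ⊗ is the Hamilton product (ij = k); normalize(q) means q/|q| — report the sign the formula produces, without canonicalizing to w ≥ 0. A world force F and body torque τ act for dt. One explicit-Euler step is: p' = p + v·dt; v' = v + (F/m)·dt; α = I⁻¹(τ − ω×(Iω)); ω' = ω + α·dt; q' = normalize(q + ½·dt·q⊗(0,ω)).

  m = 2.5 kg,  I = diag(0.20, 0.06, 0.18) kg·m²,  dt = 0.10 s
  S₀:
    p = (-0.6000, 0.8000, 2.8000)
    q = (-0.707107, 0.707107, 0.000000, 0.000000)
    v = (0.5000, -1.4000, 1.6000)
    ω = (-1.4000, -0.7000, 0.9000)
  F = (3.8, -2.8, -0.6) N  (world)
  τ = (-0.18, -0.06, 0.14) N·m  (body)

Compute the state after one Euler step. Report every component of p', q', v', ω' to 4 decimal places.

p' = (-0.5500, 0.6600, 2.9600)
q' = (-0.6549, 0.7535, -0.0070, -0.0563)
v' = (0.6520, -1.5120, 1.5760)
ω' = (-1.4522, -0.7580, 1.0540)

p + v·dt = (-0.5500, 0.6600, 2.9600)
new velocity v' = (0.6520, -1.5120, 1.5760)
angular accel α = (-0.5220, -0.5800, 1.5400)
new body rate ω' = (-1.4522, -0.7580, 1.0540)
Hamilton product q⊗(0,ω) = (0.9899498, 0.9899498, -0.1414214, -1.1313712)
q' = normalize(q + ½dt·q⊗(0,ω)) = (-0.6549, 0.7535, -0.0070, -0.0563)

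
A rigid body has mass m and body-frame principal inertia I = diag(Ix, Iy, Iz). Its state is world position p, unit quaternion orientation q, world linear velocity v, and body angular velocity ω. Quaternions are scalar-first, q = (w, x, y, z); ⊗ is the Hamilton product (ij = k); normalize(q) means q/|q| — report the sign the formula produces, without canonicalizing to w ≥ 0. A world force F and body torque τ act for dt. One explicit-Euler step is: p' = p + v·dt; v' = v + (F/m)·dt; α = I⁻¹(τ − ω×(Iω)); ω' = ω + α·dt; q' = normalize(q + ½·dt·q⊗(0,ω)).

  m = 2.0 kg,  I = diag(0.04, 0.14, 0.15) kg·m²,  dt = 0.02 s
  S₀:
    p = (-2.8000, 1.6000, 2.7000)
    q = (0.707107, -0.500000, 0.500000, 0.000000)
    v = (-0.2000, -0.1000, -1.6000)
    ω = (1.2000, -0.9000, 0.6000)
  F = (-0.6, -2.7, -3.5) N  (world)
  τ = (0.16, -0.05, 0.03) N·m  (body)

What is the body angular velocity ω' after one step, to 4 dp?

(τ − ω×Iω)/I = (4.1350, 0.2086, 0.9200)
ω + α·dt = (1.2827, -0.8958, 0.6184)

ω' = (1.2827, -0.8958, 0.6184)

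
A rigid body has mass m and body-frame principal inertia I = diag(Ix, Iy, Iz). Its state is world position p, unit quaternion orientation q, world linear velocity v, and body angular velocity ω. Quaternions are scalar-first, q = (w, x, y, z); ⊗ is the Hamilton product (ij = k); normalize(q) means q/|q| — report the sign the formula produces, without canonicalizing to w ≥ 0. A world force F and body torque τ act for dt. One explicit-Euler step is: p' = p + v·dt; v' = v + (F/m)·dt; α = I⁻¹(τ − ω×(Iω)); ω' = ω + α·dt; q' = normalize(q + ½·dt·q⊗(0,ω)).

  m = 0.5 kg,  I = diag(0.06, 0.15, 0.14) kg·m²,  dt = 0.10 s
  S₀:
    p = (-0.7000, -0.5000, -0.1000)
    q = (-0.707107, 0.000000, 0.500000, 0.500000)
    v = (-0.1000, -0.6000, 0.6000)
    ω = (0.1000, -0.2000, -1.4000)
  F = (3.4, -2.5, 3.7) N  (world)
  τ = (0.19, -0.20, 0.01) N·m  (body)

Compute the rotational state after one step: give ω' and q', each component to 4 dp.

gyro term ω×Iω = (-0.0028, 0.0112, -0.0018)
α = I⁻¹(τ − ω×Iω) = (3.2133, -1.4080, 0.0843)
new body rate ω' = (0.4213, -0.3408, -1.3916)
Hamilton product q⊗(0,ω) = (0.8000000, -0.6707107, 0.1914214, 0.9399498)
q + ½dt·q⊗(0,ω), renormalized = (-0.6654, -0.0335, 0.5083, 0.5456)

ω' = (0.4213, -0.3408, -1.3916)
q' = (-0.6654, -0.0335, 0.5083, 0.5456)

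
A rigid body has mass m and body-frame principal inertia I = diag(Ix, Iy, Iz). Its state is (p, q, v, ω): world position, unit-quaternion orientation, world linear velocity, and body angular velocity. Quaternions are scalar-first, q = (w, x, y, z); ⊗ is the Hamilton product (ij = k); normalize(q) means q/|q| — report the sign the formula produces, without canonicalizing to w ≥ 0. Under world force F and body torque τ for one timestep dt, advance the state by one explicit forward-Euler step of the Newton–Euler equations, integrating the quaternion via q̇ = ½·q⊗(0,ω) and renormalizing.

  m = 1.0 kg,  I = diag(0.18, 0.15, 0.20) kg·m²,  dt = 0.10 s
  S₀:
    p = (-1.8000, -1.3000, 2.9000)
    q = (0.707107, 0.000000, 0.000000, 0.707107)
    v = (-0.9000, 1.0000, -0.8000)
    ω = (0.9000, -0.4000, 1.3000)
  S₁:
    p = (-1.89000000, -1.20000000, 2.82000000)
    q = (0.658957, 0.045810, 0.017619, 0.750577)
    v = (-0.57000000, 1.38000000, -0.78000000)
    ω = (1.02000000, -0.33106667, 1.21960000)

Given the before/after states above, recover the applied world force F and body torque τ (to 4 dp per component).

F = (3.3000, 3.8000, 0.2000)
τ = (0.1900, 0.0800, -0.1500)

velocity change Δv = (0.33000000, 0.38000000, 0.02000000)
F = m·Δv/dt = (3.3000, 3.8000, 0.2000)
rate change Δω = (0.12000000, 0.06893333, -0.08040000)
ω₀×(Iω₀) = (-0.0260, -0.0234, 0.0108)
I·α + gyro = (0.1900, 0.0800, -0.1500)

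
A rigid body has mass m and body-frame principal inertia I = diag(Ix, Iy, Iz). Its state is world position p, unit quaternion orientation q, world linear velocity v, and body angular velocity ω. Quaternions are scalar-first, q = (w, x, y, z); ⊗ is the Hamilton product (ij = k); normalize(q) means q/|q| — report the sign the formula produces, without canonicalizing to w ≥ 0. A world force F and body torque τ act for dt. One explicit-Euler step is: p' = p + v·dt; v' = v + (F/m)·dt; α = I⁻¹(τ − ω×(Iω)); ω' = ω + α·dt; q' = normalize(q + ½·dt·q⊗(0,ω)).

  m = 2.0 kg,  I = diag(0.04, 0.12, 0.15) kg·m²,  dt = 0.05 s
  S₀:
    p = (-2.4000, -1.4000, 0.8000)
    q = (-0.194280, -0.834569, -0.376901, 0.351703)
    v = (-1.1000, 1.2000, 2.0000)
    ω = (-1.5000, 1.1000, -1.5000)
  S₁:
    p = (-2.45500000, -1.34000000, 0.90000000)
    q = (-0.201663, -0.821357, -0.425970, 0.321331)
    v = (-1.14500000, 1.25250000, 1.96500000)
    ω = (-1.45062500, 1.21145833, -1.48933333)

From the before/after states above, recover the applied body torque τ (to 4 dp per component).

τ = (-0.0100, 0.0200, -0.1000)

Δω = ω₁−ω₀ = (0.04937500, 0.11145833, 0.01066667)
gyro term ω₀×Iω₀ = (-0.0495, -0.2475, -0.1320)
I·α + gyro = (-0.0100, 0.0200, -0.1000)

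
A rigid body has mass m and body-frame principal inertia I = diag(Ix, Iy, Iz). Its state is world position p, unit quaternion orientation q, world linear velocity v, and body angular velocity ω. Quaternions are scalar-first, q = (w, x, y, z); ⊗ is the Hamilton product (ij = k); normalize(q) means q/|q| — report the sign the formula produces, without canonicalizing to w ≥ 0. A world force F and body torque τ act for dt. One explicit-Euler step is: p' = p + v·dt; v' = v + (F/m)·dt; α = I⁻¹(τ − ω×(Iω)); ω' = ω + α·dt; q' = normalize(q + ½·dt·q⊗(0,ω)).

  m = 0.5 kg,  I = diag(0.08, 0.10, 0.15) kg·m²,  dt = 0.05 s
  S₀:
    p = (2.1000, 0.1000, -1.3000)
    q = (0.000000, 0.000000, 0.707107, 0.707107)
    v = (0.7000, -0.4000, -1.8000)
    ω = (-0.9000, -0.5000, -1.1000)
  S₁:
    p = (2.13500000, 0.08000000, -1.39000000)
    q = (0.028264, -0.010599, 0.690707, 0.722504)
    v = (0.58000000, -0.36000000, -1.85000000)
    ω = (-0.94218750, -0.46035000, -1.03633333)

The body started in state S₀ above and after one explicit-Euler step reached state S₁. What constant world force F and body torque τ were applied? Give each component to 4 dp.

v₁ − v₀ = (-0.12000000, 0.04000000, -0.05000000)
F = m·Δv/dt = (-1.2000, 0.4000, -0.5000)
ω₁ − ω₀ = (-0.04218750, 0.03965000, 0.06366667)
τ = I·(Δω/dt) + ω₀×(Iω₀) = (-0.0400, 0.0100, 0.2000)

F = (-1.2000, 0.4000, -0.5000)
τ = (-0.0400, 0.0100, 0.2000)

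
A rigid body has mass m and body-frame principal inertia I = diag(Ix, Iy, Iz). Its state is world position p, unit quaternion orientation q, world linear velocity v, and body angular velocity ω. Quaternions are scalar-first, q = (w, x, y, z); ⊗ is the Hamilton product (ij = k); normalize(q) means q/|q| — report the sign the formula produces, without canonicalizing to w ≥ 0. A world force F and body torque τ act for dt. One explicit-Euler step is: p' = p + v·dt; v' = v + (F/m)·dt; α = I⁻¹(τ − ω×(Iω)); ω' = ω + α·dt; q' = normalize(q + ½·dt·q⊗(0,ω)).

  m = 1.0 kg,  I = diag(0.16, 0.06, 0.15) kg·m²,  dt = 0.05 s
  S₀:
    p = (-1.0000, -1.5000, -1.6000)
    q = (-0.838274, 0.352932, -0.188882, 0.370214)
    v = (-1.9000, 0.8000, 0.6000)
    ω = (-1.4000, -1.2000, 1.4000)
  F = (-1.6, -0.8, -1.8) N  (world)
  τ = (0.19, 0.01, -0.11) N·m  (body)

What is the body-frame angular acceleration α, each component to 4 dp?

gyro term ω×Iω = (-0.1512, -0.0196, -0.1680)
(τ − ω×Iω)/I = (2.1325, 0.4933, 0.3867)

α = (2.1325, 0.4933, 0.3867)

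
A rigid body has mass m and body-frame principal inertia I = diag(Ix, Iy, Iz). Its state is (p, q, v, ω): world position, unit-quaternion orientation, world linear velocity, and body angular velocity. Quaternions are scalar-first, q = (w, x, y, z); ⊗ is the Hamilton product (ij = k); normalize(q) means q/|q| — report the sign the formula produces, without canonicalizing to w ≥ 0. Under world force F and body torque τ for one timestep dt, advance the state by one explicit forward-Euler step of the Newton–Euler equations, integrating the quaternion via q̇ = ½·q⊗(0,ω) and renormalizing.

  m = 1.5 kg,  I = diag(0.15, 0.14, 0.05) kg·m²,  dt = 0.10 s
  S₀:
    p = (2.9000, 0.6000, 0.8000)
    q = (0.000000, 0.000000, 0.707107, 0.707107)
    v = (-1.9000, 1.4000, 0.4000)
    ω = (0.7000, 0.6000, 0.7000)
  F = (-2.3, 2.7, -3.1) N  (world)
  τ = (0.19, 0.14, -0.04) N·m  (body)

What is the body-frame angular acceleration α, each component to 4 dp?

precession coupling ω×(Iω) = (-0.0378, 0.0490, -0.0042)
angular accel α = (1.5187, 0.6500, -0.7160)

α = (1.5187, 0.6500, -0.7160)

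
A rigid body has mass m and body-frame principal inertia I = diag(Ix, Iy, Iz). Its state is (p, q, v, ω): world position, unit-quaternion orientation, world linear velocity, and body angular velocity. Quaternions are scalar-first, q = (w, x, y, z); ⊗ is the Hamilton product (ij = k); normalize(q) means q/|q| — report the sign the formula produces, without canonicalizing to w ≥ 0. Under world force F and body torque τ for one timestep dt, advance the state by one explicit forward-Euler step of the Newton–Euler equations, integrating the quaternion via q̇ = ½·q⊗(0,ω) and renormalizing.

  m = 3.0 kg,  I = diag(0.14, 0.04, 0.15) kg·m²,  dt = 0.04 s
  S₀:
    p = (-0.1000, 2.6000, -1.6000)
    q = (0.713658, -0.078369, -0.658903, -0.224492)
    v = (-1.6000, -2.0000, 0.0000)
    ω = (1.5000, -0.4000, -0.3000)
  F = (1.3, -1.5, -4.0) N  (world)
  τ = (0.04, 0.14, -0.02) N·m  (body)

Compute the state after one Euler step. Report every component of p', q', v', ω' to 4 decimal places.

new position p' = (-0.1640, 2.5200, -1.6000)
v + (F/m)dt = (-1.5827, -2.0200, -0.0533)
α = I⁻¹(τ − ω×Iω) = (0.1914, 3.3875, -0.5333)
new body rate ω' = (1.5077, -0.2645, -0.3213)
2q̇ = q⊗(0,ω) = (-0.2133553, 1.1783611, -0.6457119, 0.8056047)
updated quaternion q' = (0.7090, -0.0548, -0.6715, -0.2083)

p' = (-0.1640, 2.5200, -1.6000)
q' = (0.7090, -0.0548, -0.6715, -0.2083)
v' = (-1.5827, -2.0200, -0.0533)
ω' = (1.5077, -0.2645, -0.3213)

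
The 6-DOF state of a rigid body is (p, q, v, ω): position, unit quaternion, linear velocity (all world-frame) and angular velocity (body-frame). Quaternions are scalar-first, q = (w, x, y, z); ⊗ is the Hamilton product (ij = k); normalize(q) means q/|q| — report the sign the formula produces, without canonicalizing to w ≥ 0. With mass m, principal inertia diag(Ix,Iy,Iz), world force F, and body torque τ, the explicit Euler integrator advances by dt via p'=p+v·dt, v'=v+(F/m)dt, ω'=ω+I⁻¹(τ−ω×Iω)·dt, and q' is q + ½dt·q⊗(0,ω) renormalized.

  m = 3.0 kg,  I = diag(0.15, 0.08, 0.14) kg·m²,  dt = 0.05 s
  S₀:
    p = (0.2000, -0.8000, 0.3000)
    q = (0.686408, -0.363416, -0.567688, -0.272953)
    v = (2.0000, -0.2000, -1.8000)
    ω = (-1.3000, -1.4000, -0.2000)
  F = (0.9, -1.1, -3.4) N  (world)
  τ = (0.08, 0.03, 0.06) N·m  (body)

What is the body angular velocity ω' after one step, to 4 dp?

α = I⁻¹(τ − ω×Iω) = (0.4213, 0.3425, 1.3386)
new body rate ω' = (-1.2789, -1.3829, -0.1331)

ω' = (-1.2789, -1.3829, -0.1331)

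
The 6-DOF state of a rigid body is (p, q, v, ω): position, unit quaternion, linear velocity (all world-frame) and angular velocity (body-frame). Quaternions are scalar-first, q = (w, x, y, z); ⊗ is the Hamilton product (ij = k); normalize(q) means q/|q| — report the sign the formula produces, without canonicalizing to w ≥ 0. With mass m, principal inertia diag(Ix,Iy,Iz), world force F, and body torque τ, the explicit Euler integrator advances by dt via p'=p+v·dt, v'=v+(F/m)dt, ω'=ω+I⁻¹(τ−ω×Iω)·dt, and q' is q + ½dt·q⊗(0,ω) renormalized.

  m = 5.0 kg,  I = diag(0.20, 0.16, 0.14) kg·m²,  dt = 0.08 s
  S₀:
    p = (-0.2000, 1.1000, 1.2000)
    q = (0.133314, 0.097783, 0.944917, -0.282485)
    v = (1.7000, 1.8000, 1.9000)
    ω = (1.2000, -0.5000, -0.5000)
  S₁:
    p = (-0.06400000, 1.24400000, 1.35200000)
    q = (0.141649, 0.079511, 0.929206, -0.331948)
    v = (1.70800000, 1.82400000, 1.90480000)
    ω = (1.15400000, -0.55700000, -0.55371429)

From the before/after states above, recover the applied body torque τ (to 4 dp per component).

τ = (-0.1200, -0.1500, -0.0700)

Δω = ω₁−ω₀ = (-0.04600000, -0.05700000, -0.05371429)
precession coupling = (-0.0050, -0.0360, 0.0240)
I·α + gyro = (-0.1200, -0.1500, -0.0700)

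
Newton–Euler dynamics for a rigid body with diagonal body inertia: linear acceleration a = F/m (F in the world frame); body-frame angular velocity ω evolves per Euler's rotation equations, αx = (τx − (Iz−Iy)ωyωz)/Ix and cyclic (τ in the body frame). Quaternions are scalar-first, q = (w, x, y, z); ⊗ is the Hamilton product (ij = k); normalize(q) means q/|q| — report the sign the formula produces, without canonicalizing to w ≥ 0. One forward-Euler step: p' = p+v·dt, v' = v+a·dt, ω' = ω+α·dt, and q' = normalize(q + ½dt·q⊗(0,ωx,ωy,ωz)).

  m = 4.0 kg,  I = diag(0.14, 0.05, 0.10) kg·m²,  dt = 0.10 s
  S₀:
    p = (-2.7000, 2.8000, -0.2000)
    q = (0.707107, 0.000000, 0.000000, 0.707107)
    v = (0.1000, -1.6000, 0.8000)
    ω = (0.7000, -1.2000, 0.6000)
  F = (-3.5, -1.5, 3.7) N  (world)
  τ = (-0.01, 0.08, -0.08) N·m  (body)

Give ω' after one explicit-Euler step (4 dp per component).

ω' = (0.7186, -1.0736, 0.4444)

ω×(Iω) gyroscopic = (-0.0360, 0.0168, 0.0756)
α = I⁻¹(τ − ω×Iω) = (0.1857, 1.2640, -1.5560)
ω' = ω + α·dt = (0.7186, -1.0736, 0.4444)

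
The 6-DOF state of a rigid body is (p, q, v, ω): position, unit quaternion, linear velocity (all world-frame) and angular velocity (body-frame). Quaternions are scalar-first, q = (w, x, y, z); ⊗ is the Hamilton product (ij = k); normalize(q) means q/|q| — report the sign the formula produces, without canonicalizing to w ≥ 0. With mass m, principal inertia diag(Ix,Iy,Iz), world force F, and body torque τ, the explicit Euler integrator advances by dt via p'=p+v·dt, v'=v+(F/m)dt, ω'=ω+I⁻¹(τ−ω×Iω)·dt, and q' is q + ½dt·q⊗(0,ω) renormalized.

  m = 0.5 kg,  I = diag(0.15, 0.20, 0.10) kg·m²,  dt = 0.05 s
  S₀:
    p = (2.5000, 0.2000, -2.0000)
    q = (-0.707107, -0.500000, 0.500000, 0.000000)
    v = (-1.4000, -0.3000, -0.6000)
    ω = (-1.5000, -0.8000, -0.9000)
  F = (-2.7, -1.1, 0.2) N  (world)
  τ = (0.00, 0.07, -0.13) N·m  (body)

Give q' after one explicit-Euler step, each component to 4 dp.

q' = (-0.7150, -0.4842, 0.5023, 0.0446)

q⊗(0,ω) = (-0.3500000, 0.6106605, 0.1156856, 1.7863963)
updated quaternion q' = (-0.7150, -0.4842, 0.5023, 0.0446)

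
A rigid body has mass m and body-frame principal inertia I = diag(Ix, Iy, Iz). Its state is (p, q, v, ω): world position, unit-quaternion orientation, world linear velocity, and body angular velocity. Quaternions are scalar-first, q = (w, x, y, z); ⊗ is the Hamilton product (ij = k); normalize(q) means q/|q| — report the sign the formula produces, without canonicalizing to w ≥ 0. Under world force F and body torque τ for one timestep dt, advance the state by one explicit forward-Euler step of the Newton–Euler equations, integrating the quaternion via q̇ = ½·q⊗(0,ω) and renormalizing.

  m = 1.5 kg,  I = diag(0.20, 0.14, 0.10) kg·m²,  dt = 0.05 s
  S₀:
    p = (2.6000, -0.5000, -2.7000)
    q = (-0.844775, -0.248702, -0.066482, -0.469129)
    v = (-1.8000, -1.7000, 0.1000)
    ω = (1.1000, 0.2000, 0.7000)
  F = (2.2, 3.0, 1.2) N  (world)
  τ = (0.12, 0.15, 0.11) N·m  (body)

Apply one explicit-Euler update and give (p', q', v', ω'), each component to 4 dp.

precession coupling ω×(Iω) = (-0.0056, 0.0770, -0.0132)
angular accel α = (0.6280, 0.5214, 1.2320)
new body rate ω' = (1.1314, 0.2261, 0.7616)
Hamilton product q⊗(0,ω) = (0.6152589, -0.8819641, -0.5109055, -0.5679527)
q' = normalize(q + ½dt·q⊗(0,ω)) = (-0.8289, -0.2706, -0.0792, -0.4831)
p' = p + v·dt = (2.5100, -0.5850, -2.6950)
v + (F/m)dt = (-1.7267, -1.6000, 0.1400)

p' = (2.5100, -0.5850, -2.6950)
q' = (-0.8289, -0.2706, -0.0792, -0.4831)
v' = (-1.7267, -1.6000, 0.1400)
ω' = (1.1314, 0.2261, 0.7616)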